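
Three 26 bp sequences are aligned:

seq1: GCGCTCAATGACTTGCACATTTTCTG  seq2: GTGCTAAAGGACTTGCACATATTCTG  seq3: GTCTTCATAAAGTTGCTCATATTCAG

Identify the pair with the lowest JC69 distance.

seq1 and seq2

seq1–seq2: 4/26 differ, p = 0.154, d = 0.172.
seq1–seq3: 10/26 differ, p = 0.385, d = 0.539.
seq2–seq3: 9/26 differ, p = 0.346, d = 0.464.
The smallest distance is between seq1 and seq2.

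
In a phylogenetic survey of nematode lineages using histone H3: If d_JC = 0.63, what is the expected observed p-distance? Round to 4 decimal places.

0.4262

p = (3/4)(1 − e^(−4d/3)) = 0.75 × (1 − e^(-0.84)) = 0.75 × (1 − 0.431711) = 0.426217.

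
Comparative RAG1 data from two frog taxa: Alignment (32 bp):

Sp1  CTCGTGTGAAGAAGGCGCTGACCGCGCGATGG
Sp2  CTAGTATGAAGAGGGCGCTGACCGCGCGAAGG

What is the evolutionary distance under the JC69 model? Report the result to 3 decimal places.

0.137

The sequences differ at 4 of 32 sites (3, 6, 13, 30), so p = 4/32 = 0.125.
d = −(3/4) ln(1 − 4p/3) = −0.75 ln(1 − 0.166667) = −0.75 ln(0.833333)
  = −0.75 × (-0.182322) = 0.136742 substitutions/site.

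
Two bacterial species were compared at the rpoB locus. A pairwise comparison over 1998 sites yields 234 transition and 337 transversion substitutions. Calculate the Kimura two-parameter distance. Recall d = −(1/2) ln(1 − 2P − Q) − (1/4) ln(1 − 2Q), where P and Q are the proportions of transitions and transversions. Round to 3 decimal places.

0.361

P = 234/1998 ≈ 0.117117 and Q = 337/1998 ≈ 0.168669.
Under the Kimura two-parameter model, d = −½ ln(1 − 2P − Q) − ¼ ln(1 − 2Q).
1 − 2P − Q = 0.597097, giving −½ ln(0.597097) = 0.257838.
1 − 2Q = 0.662662, giving −¼ ln(0.662662) = 0.102873.
d = 0.257838 + 0.102873 = 0.360711.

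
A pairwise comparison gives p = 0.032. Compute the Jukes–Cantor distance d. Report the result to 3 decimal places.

0.033

d = −(3/4) ln(1 − 4p/3) = −0.75 ln(1 − 0.042667) = −0.75 ln(0.957333)
  = −0.75 × (-0.043604) = 0.032703 substitutions/site.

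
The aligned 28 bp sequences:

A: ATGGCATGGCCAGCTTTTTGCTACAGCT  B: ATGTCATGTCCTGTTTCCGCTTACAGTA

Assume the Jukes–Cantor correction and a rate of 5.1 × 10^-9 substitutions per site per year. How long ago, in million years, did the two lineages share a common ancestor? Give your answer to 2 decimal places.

54.55

The sequences differ at 11 of 28 sites, so p = 11/28 ≈ 0.392857.
d = −(3/4) ln(1 − 4p/3) = −0.75 ln(1 − 0.523809) = −0.75 ln(0.476191)
  = −0.75 × (-0.741936) = 0.556452 substitutions/site.
Under a molecular clock d = 2μt, so t = d/(2μ) = 0.556452 / (2 × 5.1 × 10^-9) = 54.55 million years.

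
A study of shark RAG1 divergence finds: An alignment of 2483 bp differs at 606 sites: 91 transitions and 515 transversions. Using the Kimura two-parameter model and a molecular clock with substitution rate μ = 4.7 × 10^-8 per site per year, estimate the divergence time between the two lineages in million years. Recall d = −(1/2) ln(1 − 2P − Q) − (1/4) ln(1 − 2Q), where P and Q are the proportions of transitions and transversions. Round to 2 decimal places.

3.18

P = 91/2483 ≈ 0.036649 and Q = 515/2483 ≈ 0.20741.
Under the Kimura two-parameter model, d = −½ ln(1 − 2P − Q) − ¼ ln(1 − 2Q).
1 − 2P − Q = 0.719292, giving −½ ln(0.719292) = 0.164744.
1 − 2Q = 0.58518, giving −¼ ln(0.58518) = 0.133959.
d = 0.164744 + 0.133959 = 0.298703.
Under a molecular clock d = 2μt, so t = d/(2μ) = 0.298703 / (2 × 4.7 × 10^-8) = 3.18 million years.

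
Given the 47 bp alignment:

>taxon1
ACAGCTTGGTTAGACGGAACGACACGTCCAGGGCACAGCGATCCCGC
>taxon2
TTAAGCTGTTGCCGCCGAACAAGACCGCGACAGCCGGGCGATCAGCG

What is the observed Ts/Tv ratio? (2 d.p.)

Transitions are A↔G and C↔T; transversions are all other mismatches.
Transitions: 7. Transversions: 18.
R = 7/18 = 0.388888… ≈ 0.39 (to 2 d.p.).

0.39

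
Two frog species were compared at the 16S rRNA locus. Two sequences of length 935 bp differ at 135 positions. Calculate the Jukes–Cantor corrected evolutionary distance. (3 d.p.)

0.160

p = 135/935 ≈ 0.144385.
d = −(3/4) ln(1 − 4p/3) = −0.75 ln(1 − 0.192513) = −0.75 ln(0.807487)
  = −0.75 × (-0.213828) = 0.160371 substitutions/site.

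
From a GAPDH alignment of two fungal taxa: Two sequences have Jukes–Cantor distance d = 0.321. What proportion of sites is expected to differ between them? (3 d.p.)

p = (3/4)(1 − e^(−4d/3)) = 0.75 × (1 − e^(-0.428)) = 0.75 × (1 − 0.651811) = 0.261142.

0.261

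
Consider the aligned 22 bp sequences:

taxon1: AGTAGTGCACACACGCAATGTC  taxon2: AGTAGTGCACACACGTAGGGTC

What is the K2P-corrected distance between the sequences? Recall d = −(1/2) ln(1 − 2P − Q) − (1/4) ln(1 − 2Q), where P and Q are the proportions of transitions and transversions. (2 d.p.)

Of 22 sites, 2 differences are transitions and 1 are transversions, so P = 2/22 ≈ 0.090909 and Q = 1/22 ≈ 0.045455.
Under the Kimura two-parameter model, d = −½ ln(1 − 2P − Q) − ¼ ln(1 − 2Q).
1 − 2P − Q = 0.772727, giving −½ ln(0.772727) = 0.128915.
1 − 2Q = 0.90909, giving −¼ ln(0.90909) = 0.023828.
d = 0.128915 + 0.023828 = 0.152743.

0.15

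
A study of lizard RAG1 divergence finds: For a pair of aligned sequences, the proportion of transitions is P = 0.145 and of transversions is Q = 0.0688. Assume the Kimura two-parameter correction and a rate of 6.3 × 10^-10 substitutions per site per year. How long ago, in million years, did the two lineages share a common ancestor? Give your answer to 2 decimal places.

Under the Kimura two-parameter model, d = −½ ln(1 − 2P − Q) − ¼ ln(1 − 2Q).
1 − 2P − Q = 0.6412, giving −½ ln(0.6412) = 0.222207.
1 − 2Q = 0.8624, giving −¼ ln(0.8624) = 0.037009.
d = 0.222207 + 0.037009 = 0.259216.
Under a molecular clock d = 2μt, so t = d/(2μ) = 0.259216 / (2 × 6.3 × 10^-10) = 205.73 million years.

205.73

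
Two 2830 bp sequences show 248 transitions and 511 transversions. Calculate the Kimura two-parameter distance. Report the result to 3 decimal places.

P = 248/2830 ≈ 0.087633 and Q = 511/2830 ≈ 0.180565.
Under the Kimura two-parameter model, d = −½ ln(1 − 2P − Q) − ¼ ln(1 − 2Q).
1 − 2P − Q = 0.644169, giving −½ ln(0.644169) = 0.219897.
1 − 2Q = 0.63887, giving −¼ ln(0.63887) = 0.112014.
d = 0.219897 + 0.112014 = 0.331911.

0.332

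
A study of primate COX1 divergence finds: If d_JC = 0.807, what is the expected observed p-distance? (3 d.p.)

0.494

p = (3/4)(1 − e^(−4d/3)) = 0.75 × (1 − e^(-1.076)) = 0.75 × (1 − 0.340957) = 0.494282.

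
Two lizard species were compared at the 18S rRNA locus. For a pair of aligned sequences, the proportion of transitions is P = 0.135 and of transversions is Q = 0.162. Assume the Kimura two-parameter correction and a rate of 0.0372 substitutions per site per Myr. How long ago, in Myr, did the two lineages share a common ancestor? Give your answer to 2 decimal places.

Under the Kimura two-parameter model, d = −½ ln(1 − 2P − Q) − ¼ ln(1 − 2Q).
1 − 2P − Q = 0.568, giving −½ ln(0.568) = 0.282817.
1 − 2Q = 0.676, giving −¼ ln(0.676) = 0.097891.
d = 0.282817 + 0.097891 = 0.380708.
Under a molecular clock d = 2μt, so t = d/(2μ) = 0.380708 / (2 × 0.0372) = 5.12 Myr.

5.12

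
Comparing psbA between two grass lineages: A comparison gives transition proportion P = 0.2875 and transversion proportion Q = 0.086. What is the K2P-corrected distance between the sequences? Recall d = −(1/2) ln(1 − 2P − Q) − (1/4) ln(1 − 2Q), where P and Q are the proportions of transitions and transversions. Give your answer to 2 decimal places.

0.59

Under the Kimura two-parameter model, d = −½ ln(1 − 2P − Q) − ¼ ln(1 − 2Q).
1 − 2P − Q = 0.339, giving −½ ln(0.339) = 0.540878.
1 − 2Q = 0.828, giving −¼ ln(0.828) = 0.047186.
d = 0.540878 + 0.047186 = 0.588064.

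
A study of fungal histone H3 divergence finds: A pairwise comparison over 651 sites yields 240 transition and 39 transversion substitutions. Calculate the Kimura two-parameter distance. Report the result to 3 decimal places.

P = 240/651 ≈ 0.368664 and Q = 39/651 ≈ 0.059908.
Under the Kimura two-parameter model, d = −½ ln(1 − 2P − Q) − ¼ ln(1 − 2Q).
1 − 2P − Q = 0.202764, giving −½ ln(0.202764) = 0.797856.
1 − 2Q = 0.880184, giving −¼ ln(0.880184) = 0.031906.
d = 0.797856 + 0.031906 = 0.829762.

0.830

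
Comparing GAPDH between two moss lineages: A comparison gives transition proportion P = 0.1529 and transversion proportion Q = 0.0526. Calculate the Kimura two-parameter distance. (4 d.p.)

0.2497

Under the Kimura two-parameter model, d = −½ ln(1 − 2P − Q) − ¼ ln(1 − 2Q).
1 − 2P − Q = 0.6416, giving −½ ln(0.6416) = 0.221895.
1 − 2Q = 0.8948, giving −¼ ln(0.8948) = 0.027789.
d = 0.221895 + 0.027789 = 0.249684.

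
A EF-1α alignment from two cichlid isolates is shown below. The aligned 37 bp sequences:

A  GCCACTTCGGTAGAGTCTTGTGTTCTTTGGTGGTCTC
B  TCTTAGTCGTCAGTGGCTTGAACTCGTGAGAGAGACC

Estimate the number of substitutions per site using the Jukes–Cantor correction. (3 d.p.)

0.957

The sequences differ at 20 of 37 sites, so p = 20/37 ≈ 0.540541.
d = −(3/4) ln(1 − 4p/3) = −0.75 ln(1 − 0.720721) = −0.75 ln(0.279279)
  = −0.75 × (-1.275544) = 0.956658 substitutions/site.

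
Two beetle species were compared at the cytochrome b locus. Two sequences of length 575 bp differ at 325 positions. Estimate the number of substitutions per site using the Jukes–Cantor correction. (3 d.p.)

1.051

p = 325/575 ≈ 0.565217.
d = −(3/4) ln(1 − 4p/3) = −0.75 ln(1 − 0.753623) = −0.75 ln(0.246377)
  = −0.75 × (-1.400892) = 1.050669 substitutions/site.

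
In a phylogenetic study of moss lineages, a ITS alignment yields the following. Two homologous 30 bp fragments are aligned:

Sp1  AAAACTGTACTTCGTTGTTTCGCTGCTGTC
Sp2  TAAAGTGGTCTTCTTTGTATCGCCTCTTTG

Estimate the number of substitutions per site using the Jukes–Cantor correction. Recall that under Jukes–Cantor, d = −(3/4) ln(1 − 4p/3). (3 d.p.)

The sequences differ at 10 of 30 sites (1, 5, 8, 9, 14, 19, 24, 25, 28, 30), so p = 10/30 ≈ 0.333333.
d = −(3/4) ln(1 − 4p/3) = −0.75 ln(1 − 0.444444) = −0.75 ln(0.555556)
  = −0.75 × (-0.587786) = 0.440840 substitutions/site.

0.441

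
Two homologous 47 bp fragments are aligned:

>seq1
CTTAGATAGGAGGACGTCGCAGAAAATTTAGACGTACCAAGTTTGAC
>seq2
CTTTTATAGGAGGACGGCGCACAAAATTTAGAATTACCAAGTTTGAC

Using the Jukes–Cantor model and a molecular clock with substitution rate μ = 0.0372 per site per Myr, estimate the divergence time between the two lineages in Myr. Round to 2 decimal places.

1.88

The sequences differ at 6 of 47 sites (4, 5, 17, 22, 33, 34), so p = 6/47 ≈ 0.12766.
d = −(3/4) ln(1 − 4p/3) = −0.75 ln(1 − 0.170213) = −0.75 ln(0.829787)
  = −0.75 × (-0.186586) = 0.139940 substitutions/site.
Under a molecular clock d = 2μt, so t = d/(2μ) = 0.139940 / (2 × 0.0372) = 1.88 Myr.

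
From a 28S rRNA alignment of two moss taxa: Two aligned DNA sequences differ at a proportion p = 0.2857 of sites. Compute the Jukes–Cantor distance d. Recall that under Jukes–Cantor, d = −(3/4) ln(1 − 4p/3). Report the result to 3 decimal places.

d = −(3/4) ln(1 − 4p/3) = −0.75 ln(1 − 0.380933) = −0.75 ln(0.619067)
  = −0.75 × (-0.479542) = 0.359657 substitutions/site.

0.360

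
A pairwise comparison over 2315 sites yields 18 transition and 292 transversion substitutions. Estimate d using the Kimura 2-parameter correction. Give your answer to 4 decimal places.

0.1491

P = 18/2315 ≈ 0.007775 and Q = 292/2315 ≈ 0.126134.
Under the Kimura two-parameter model, d = −½ ln(1 − 2P − Q) − ¼ ln(1 − 2Q).
1 − 2P − Q = 0.858316, giving −½ ln(0.858316) = 0.076391.
1 − 2Q = 0.747732, giving −¼ ln(0.747732) = 0.072678.
d = 0.076391 + 0.072678 = 0.149069.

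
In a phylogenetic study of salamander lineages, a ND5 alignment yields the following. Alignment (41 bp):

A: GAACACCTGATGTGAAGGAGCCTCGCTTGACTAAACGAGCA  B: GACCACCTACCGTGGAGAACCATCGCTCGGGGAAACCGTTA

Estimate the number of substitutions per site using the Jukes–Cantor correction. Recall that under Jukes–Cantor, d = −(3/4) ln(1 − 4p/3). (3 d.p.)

The sequences differ at 16 of 41 sites, so p = 16/41 ≈ 0.390244.
d = −(3/4) ln(1 − 4p/3) = −0.75 ln(1 − 0.520325) = −0.75 ln(0.479675)
  = −0.75 × (-0.734646) = 0.550985 substitutions/site.

0.551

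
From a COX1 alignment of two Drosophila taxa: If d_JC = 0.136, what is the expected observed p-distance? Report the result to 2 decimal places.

0.12

p = (3/4)(1 − e^(−4d/3)) = 0.75 × (1 − e^(-0.181333)) = 0.75 × (1 − 0.834158) = 0.124382.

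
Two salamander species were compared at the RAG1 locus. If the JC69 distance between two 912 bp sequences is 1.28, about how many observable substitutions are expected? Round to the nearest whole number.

560

Invert JC69: p = (3/4)(1 − e^(−4d/3)) = 0.75 × (1 − e^(-1.706667)) = 0.75 × (1 − 0.181470) = 0.613898.
Expected differing sites = pL ≈ 0.613898 × 912 = 559.874976 ≈ 560.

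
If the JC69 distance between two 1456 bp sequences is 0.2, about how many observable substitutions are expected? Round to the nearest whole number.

Invert JC69: p = (3/4)(1 − e^(−4d/3)) = 0.75 × (1 − e^(-0.266667)) = 0.75 × (1 − 0.765928) = 0.175554.
Expected differing sites = pL ≈ 0.175554 × 1456 = 255.606624 ≈ 256.

256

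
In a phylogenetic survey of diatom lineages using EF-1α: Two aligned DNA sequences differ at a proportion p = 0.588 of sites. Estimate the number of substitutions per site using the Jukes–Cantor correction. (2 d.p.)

1.15

d = −(3/4) ln(1 − 4p/3) = −0.75 ln(1 − 0.784) = −0.75 ln(0.216)
  = −0.75 × (-1.532477) = 1.149358 substitutions/site.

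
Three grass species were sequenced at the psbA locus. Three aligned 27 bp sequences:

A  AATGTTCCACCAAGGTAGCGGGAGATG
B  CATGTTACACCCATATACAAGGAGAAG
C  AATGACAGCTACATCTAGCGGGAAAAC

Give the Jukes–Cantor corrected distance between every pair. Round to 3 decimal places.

d(A,B) = 0.441, d(A,C) = 0.770, d(B,C) = 0.770

A–B: 9/27 sites differ → p ≈ 0.333333, d = −0.75 ln(1 − 0.444444) = 0.440839 ≈ 0.441.
A–C: 13/27 sites differ → p ≈ 0.481481, d = −0.75 ln(1 − 0.641975) = 0.770364 ≈ 0.770.
B–C: 13/27 sites differ → p ≈ 0.481481, d = −0.75 ln(1 − 0.641975) = 0.770364 ≈ 0.770.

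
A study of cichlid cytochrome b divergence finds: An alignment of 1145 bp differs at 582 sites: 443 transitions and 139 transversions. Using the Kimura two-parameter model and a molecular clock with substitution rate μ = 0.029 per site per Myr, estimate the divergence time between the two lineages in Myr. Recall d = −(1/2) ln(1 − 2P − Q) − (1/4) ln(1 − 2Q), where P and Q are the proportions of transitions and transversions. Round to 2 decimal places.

P = 443/1145 ≈ 0.3869 and Q = 139/1145 ≈ 0.121397.
Under the Kimura two-parameter model, d = −½ ln(1 − 2P − Q) − ¼ ln(1 − 2Q).
1 − 2P − Q = 0.104803, giving −½ ln(0.104803) = 1.127836.
1 − 2Q = 0.757206, giving −¼ ln(0.757206) = 0.069530.
d = 1.127836 + 0.069530 = 1.197366.
Under a molecular clock d = 2μt, so t = d/(2μ) = 1.197366 / (2 × 0.029) = 20.64 Myr.

20.64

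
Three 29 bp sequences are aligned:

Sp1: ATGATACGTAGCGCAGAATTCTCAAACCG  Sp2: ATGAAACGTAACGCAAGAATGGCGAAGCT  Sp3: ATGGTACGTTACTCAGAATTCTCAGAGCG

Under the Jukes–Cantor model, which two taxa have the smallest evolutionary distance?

Sp1 and Sp3

Sp1–Sp2: 10/29 differ, p = 0.345, d = 0.462.
Sp1–Sp3: 6/29 differ, p = 0.207, d = 0.242.
Sp2–Sp3: 12/29 differ, p = 0.414, d = 0.602.
The smallest distance is between Sp1 and Sp3.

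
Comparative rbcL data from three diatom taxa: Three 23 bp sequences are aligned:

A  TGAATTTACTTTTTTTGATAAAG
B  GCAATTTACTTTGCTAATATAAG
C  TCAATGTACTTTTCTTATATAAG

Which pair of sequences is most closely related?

B and C

A–B: 9/23 differ, p = 0.391, d = 0.553.
A–C: 7/23 differ, p = 0.304, d = 0.390.
B–C: 4/23 differ, p = 0.174, d = 0.198.
The smallest distance is between B and C.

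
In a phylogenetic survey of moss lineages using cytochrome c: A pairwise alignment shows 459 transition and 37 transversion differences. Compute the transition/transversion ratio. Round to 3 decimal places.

12.405

R = 459/37 = 12.405405… ≈ 12.405 (to 3 d.p.).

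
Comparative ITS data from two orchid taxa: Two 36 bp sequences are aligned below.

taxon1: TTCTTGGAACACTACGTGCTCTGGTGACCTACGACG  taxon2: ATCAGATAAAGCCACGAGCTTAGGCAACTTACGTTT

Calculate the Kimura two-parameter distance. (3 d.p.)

0.766

Of 36 sites, 8 differences are transitions and 9 are transversions, so P = 8/36 ≈ 0.222222 and Q = 9/36 = 0.25.
Under the Kimura two-parameter model, d = −½ ln(1 − 2P − Q) − ¼ ln(1 − 2Q).
1 − 2P − Q = 0.305556, giving −½ ln(0.305556) = 0.592811.
1 − 2Q = 0.5, giving −¼ ln(0.5) = 0.173287.
d = 0.592811 + 0.173287 = 0.766098.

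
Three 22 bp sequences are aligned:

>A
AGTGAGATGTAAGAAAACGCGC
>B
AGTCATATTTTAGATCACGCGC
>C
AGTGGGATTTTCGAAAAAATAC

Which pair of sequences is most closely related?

A and B

A–B: 6/22 differ, p = 0.273, d = 0.339.
A–C: 8/22 differ, p = 0.364, d = 0.497.
B–C: 10/22 differ, p = 0.455, d = 0.699.
The smallest distance is between A and B.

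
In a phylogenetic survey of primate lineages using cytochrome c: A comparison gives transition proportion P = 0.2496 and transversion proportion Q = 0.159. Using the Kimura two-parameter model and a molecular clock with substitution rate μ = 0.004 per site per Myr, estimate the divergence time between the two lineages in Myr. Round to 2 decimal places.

Under the Kimura two-parameter model, d = −½ ln(1 − 2P − Q) − ¼ ln(1 − 2Q).
1 − 2P − Q = 0.3418, giving −½ ln(0.3418) = 0.536765.
1 − 2Q = 0.682, giving −¼ ln(0.682) = 0.095681.
d = 0.536765 + 0.095681 = 0.632446.
Under a molecular clock d = 2μt, so t = d/(2μ) = 0.632446 / (2 × 0.004) = 79.06 Myr.

79.06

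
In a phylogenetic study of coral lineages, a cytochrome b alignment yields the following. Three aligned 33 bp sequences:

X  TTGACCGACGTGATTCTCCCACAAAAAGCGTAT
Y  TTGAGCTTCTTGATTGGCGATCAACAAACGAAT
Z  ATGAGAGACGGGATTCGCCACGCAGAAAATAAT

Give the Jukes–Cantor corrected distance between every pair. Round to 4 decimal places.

X–Y: 12/33 sites differ → p ≈ 0.363636, d = −0.75 ln(1 − 0.484848) = 0.497470 ≈ 0.4975.
X–Z: 14/33 sites differ → p ≈ 0.424242, d = −0.75 ln(1 − 0.565656) = 0.625439 ≈ 0.6254.
Y–Z: 14/33 sites differ → p ≈ 0.424242, d = −0.75 ln(1 − 0.565656) = 0.625439 ≈ 0.6254.

d(X,Y) = 0.4975, d(X,Z) = 0.6254, d(Y,Z) = 0.6254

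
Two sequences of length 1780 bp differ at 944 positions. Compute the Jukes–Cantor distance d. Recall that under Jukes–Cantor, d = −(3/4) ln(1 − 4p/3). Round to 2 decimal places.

0.92

p = 944/1780 ≈ 0.530337.
d = −(3/4) ln(1 − 4p/3) = −0.75 ln(1 − 0.707116) = −0.75 ln(0.292884)
  = −0.75 × (-1.227979) = 0.920984 substitutions/site.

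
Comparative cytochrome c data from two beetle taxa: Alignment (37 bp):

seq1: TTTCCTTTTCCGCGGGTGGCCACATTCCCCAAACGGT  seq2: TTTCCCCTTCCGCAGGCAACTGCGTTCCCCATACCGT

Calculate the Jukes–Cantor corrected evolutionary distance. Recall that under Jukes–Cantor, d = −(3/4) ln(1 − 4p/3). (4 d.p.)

0.3786

The sequences differ at 11 of 37 sites, so p = 11/37 ≈ 0.297297.
d = −(3/4) ln(1 − 4p/3) = −0.75 ln(1 − 0.396396) = −0.75 ln(0.603604)
  = −0.75 × (-0.504837) = 0.378628 substitutions/site.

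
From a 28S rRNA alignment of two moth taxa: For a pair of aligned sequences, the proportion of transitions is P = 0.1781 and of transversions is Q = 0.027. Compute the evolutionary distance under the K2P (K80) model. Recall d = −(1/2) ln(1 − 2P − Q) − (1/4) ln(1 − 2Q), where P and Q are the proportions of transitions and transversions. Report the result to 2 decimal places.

Under the Kimura two-parameter model, d = −½ ln(1 − 2P − Q) − ¼ ln(1 − 2Q).
1 − 2P − Q = 0.6168, giving −½ ln(0.6168) = 0.241605.
1 − 2Q = 0.946, giving −¼ ln(0.946) = 0.013878.
d = 0.241605 + 0.013878 = 0.255483.

0.26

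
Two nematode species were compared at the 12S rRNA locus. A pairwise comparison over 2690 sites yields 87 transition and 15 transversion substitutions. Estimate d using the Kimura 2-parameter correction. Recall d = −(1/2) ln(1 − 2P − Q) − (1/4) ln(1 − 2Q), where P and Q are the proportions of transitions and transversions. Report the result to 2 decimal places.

P = 87/2690 ≈ 0.032342 and Q = 15/2690 ≈ 0.005576.
Under the Kimura two-parameter model, d = −½ ln(1 − 2P − Q) − ¼ ln(1 − 2Q).
1 − 2P − Q = 0.92974, giving −½ ln(0.92974) = 0.036425.
1 − 2Q = 0.988848, giving −¼ ln(0.988848) = 0.002804.
d = 0.036425 + 0.002804 = 0.039229.

0.04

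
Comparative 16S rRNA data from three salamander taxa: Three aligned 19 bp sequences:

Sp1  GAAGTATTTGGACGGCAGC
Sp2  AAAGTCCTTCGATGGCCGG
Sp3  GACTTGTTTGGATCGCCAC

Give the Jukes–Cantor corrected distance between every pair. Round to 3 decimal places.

Sp1–Sp2: 7/19 sites differ → p ≈ 0.368421, d = −0.75 ln(1 − 0.491228) = 0.506816 ≈ 0.507.
Sp1–Sp3: 7/19 sites differ → p ≈ 0.368421, d = −0.75 ln(1 − 0.491228) = 0.506816 ≈ 0.507.
Sp2–Sp3: 9/19 sites differ → p ≈ 0.473684, d = −0.75 ln(1 − 0.631579) = 0.748897 ≈ 0.749.

d(Sp1,Sp2) = 0.507, d(Sp1,Sp3) = 0.507, d(Sp2,Sp3) = 0.749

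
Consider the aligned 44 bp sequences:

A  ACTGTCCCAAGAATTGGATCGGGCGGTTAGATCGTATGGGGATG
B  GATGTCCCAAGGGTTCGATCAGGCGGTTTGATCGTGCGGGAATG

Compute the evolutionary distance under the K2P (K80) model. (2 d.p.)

0.28

Of 44 sites, 7 differences are transitions and 3 are transversions, so P = 7/44 ≈ 0.159091 and Q = 3/44 ≈ 0.068182.
Under the Kimura two-parameter model, d = −½ ln(1 − 2P − Q) − ¼ ln(1 − 2Q).
1 − 2P − Q = 0.613636, giving −½ ln(0.613636) = 0.244177.
1 − 2Q = 0.863636, giving −¼ ln(0.863636) = 0.036651.
d = 0.244177 + 0.036651 = 0.280828.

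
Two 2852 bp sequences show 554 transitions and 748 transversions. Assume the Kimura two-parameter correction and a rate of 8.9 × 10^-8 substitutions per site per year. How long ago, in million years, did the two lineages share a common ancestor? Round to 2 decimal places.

P = 554/2852 ≈ 0.19425 and Q = 748/2852 ≈ 0.262272.
Under the Kimura two-parameter model, d = −½ ln(1 − 2P − Q) − ¼ ln(1 − 2Q).
1 − 2P − Q = 0.349228, giving −½ ln(0.349228) = 0.526015.
1 − 2Q = 0.475456, giving −¼ ln(0.475456) = 0.185870.
d = 0.526015 + 0.185870 = 0.711885.
Under a molecular clock d = 2μt, so t = d/(2μ) = 0.711885 / (2 × 8.9 × 10^-8) = 4.00 million years.

4.00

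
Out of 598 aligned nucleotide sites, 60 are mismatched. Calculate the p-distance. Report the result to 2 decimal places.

p = 60/598 = 0.100334… ≈ 0.10 (to 2 d.p.).

0.10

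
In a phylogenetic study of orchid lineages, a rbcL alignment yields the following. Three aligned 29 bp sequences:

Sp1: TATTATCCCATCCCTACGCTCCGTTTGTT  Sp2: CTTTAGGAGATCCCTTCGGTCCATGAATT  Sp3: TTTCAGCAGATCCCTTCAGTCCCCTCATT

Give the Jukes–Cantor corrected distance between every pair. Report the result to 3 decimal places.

d(Sp1,Sp2) = 0.602, d(Sp1,Sp3) = 0.602, d(Sp2,Sp3) = 0.344

Sp1–Sp2: 12/29 sites differ → p ≈ 0.413793, d = −0.75 ln(1 − 0.551724) = 0.601760 ≈ 0.602.
Sp1–Sp3: 12/29 sites differ → p ≈ 0.413793, d = −0.75 ln(1 − 0.551724) = 0.601760 ≈ 0.602.
Sp2–Sp3: 8/29 sites differ → p ≈ 0.275862, d = −0.75 ln(1 − 0.367816) = 0.343931 ≈ 0.344.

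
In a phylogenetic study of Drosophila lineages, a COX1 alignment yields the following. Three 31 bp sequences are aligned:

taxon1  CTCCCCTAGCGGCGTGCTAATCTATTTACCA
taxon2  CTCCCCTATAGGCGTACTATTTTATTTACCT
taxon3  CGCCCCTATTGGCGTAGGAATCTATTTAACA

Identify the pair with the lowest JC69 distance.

taxon1–taxon2: 6/31 differ, p = 0.194, d = 0.224.
taxon1–taxon3: 7/31 differ, p = 0.226, d = 0.269.
taxon2–taxon3: 8/31 differ, p = 0.258, d = 0.316.
The smallest distance is between taxon1 and taxon2.

taxon1 and taxon2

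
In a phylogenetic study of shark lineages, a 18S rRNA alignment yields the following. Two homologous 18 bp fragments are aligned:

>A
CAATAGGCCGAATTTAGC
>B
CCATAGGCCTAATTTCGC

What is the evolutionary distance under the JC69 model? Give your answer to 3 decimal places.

0.188

The sequences differ at 3 of 18 sites (2, 10, 16), so p = 3/18 ≈ 0.166667.
d = −(3/4) ln(1 − 4p/3) = −0.75 ln(1 − 0.222223) = −0.75 ln(0.777777)
  = −0.75 × (-0.251315) = 0.188486 substitutions/site.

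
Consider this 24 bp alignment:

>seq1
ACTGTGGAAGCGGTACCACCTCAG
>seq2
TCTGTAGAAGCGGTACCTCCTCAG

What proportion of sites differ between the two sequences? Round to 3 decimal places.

0.125

The sequences differ at 3 of 24 positions (sites 1, 6, 18).
p = 3/24 = 0.125.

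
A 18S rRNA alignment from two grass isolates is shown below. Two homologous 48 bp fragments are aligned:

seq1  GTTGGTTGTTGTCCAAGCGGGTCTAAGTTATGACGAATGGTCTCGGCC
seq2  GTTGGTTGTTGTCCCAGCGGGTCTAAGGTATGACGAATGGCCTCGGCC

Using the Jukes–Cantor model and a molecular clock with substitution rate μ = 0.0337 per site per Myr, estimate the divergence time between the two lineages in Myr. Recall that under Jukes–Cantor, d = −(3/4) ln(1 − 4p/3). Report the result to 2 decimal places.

The sequences differ at 3 of 48 sites (15, 28, 41), so p = 3/48 = 0.0625.
d = −(3/4) ln(1 − 4p/3) = −0.75 ln(1 − 0.083333) = −0.75 ln(0.916667)
  = −0.75 × (-0.087011) = 0.065258 substitutions/site.
Under a molecular clock d = 2μt, so t = d/(2μ) = 0.065258 / (2 × 0.0337) = 0.97 Myr.

0.97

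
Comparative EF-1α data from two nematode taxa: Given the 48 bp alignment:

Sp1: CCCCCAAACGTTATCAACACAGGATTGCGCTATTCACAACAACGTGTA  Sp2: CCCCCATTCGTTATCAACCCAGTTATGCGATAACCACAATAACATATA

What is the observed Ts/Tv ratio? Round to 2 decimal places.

Transitions are A↔G and C↔T; transversions are all other mismatches.
Transitions: 4. Transversions: 8.
R = 4/8 = 0.50.

0.50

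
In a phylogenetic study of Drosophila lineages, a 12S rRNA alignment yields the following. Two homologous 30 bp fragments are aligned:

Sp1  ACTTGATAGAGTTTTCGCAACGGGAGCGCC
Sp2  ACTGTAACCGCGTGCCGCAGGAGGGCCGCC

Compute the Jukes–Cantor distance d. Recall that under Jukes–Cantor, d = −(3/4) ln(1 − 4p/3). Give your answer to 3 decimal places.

0.824

The sequences differ at 15 of 30 sites, so p = 15/30 = 0.5.
d = −(3/4) ln(1 − 4p/3) = −0.75 ln(1 − 0.666667) = −0.75 ln(0.333333)
  = −0.75 × (-1.098613) = 0.823960 substitutions/site.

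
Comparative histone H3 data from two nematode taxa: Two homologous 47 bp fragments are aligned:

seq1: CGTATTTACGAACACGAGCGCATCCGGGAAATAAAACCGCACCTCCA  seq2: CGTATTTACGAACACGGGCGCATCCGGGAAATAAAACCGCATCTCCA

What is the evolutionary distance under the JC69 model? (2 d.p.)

The sequences differ at 2 of 47 sites (17, 42), so p = 2/47 ≈ 0.042553.
d = −(3/4) ln(1 − 4p/3) = −0.75 ln(1 − 0.056737) = −0.75 ln(0.943263)
  = −0.75 × (-0.058410) = 0.043808 substitutions/site.

0.04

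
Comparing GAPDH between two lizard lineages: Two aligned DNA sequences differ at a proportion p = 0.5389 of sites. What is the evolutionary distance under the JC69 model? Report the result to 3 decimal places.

0.951

d = −(3/4) ln(1 − 4p/3) = −0.75 ln(1 − 0.718533) = −0.75 ln(0.281467)
  = −0.75 × (-1.267740) = 0.950805 substitutions/site.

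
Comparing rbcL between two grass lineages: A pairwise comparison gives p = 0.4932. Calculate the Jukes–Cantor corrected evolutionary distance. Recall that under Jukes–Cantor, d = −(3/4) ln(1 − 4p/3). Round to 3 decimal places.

d = −(3/4) ln(1 − 4p/3) = −0.75 ln(1 − 0.6576) = −0.75 ln(0.3424)
  = −0.75 × (-1.071776) = 0.803832 substitutions/site.

0.804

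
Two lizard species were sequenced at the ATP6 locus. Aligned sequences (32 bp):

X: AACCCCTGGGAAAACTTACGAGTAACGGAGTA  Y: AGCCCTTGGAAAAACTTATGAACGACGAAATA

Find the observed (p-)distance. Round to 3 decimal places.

The sequences differ at 9 of 32 positions (sites 2, 6, 10, 19, 22, 23, 24, 28, 30).
p = 9/32 = 0.28125 ≈ 0.281 (to 3 d.p.).

0.281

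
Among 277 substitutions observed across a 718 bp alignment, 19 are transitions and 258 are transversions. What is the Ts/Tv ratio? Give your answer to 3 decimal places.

0.074

R = 19/258 = 0.073643… ≈ 0.074 (to 3 d.p.).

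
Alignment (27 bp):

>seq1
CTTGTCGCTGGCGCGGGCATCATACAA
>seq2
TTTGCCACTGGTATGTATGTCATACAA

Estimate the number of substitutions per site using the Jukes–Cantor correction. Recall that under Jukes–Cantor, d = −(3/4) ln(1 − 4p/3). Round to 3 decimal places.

The sequences differ at 10 of 27 sites (1, 5, 7, 12, 13, 14, 16, 17, 18, 19), so p = 10/27 ≈ 0.37037.
d = −(3/4) ln(1 − 4p/3) = −0.75 ln(1 − 0.493827) = −0.75 ln(0.506173)
  = −0.75 × (-0.680877) = 0.510658 substitutions/site.

0.511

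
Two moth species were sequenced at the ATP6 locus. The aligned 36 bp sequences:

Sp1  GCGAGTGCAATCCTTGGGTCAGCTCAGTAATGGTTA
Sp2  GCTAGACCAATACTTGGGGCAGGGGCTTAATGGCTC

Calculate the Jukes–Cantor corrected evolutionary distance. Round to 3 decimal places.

The sequences differ at 12 of 36 sites, so p = 12/36 ≈ 0.333333.
d = −(3/4) ln(1 − 4p/3) = −0.75 ln(1 − 0.444444) = −0.75 ln(0.555556)
  = −0.75 × (-0.587786) = 0.440840 substitutions/site.

0.441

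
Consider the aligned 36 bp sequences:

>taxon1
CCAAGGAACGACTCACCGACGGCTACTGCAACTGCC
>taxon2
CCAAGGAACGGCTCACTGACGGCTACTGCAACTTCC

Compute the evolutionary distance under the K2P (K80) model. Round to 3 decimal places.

0.089

Of 36 sites, 2 differences are transitions and 1 are transversions, so P = 2/36 ≈ 0.055556 and Q = 1/36 ≈ 0.027778.
Under the Kimura two-parameter model, d = −½ ln(1 − 2P − Q) − ¼ ln(1 − 2Q).
1 − 2P − Q = 0.86111, giving −½ ln(0.86111) = 0.074767.
1 − 2Q = 0.944444, giving −¼ ln(0.944444) = 0.014290.
d = 0.074767 + 0.014290 = 0.089057.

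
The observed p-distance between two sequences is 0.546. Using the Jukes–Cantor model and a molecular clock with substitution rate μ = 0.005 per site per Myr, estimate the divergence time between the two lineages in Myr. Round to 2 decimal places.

97.65

d = −(3/4) ln(1 − 4p/3) = −0.75 ln(1 − 0.728) = −0.75 ln(0.272)
  = −0.75 × (-1.301953) = 0.976465 substitutions/site.
Under a molecular clock d = 2μt, so t = d/(2μ) = 0.976465 / (2 × 0.005) = 97.65 Myr.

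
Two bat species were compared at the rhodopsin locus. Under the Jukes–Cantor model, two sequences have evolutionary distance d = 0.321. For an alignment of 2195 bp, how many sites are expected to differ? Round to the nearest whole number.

Invert JC69: p = (3/4)(1 − e^(−4d/3)) = 0.75 × (1 − e^(-0.428)) = 0.75 × (1 − 0.651811) = 0.261142.
Expected differing sites = pL ≈ 0.261142 × 2195 = 573.20669 ≈ 573.

573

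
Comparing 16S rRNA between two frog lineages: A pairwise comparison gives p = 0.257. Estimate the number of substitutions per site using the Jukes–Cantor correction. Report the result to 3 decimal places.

0.315

d = −(3/4) ln(1 − 4p/3) = −0.75 ln(1 − 0.342667) = −0.75 ln(0.657333)
  = −0.75 × (-0.419565) = 0.314674 substitutions/site.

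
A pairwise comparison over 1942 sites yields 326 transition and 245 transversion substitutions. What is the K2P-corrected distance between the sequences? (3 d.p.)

P = 326/1942 ≈ 0.167868 and Q = 245/1942 ≈ 0.126159.
Under the Kimura two-parameter model, d = −½ ln(1 − 2P − Q) − ¼ ln(1 − 2Q).
1 − 2P − Q = 0.538105, giving −½ ln(0.538105) = 0.309851.
1 − 2Q = 0.747682, giving −¼ ln(0.747682) = 0.072694.
d = 0.309851 + 0.072694 = 0.382545.

0.383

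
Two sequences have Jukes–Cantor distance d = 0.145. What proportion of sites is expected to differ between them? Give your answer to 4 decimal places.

0.1318

p = (3/4)(1 − e^(−4d/3)) = 0.75 × (1 − e^(-0.193333)) = 0.75 × (1 − 0.824207) = 0.131845.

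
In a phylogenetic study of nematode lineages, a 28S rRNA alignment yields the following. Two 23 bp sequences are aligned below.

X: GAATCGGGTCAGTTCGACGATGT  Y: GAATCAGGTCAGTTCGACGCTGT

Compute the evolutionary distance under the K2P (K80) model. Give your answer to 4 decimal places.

0.0926

Of 23 sites, 1 differences are transitions and 1 are transversions, so P = 1/23 ≈ 0.043478 and Q = 1/23 ≈ 0.043478.
Under the Kimura two-parameter model, d = −½ ln(1 − 2P − Q) − ¼ ln(1 − 2Q).
1 − 2P − Q = 0.869566, giving −½ ln(0.869566) = 0.069881.
1 − 2Q = 0.913044, giving −¼ ln(0.913044) = 0.022743.
d = 0.069881 + 0.022743 = 0.092624.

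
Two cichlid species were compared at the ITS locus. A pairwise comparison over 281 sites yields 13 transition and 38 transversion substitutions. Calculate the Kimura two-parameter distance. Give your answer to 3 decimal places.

0.208

P = 13/281 ≈ 0.046263 and Q = 38/281 ≈ 0.135231.
Under the Kimura two-parameter model, d = −½ ln(1 − 2P − Q) − ¼ ln(1 − 2Q).
1 − 2P − Q = 0.772243, giving −½ ln(0.772243) = 0.129228.
1 − 2Q = 0.729538, giving −¼ ln(0.729538) = 0.078836.
d = 0.129228 + 0.078836 = 0.208064.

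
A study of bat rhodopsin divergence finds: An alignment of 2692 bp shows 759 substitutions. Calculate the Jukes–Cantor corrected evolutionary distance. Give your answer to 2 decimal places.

p = 759/2692 ≈ 0.281947.
d = −(3/4) ln(1 − 4p/3) = −0.75 ln(1 − 0.375929) = −0.75 ln(0.624071)
  = −0.75 × (-0.471491) = 0.353618 substitutions/site.

0.35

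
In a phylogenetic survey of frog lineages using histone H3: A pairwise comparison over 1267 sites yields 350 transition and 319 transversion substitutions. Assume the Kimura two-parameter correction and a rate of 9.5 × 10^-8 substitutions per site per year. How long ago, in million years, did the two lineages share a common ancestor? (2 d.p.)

5.21

P = 350/1267 ≈ 0.276243 and Q = 319/1267 ≈ 0.251776.
Under the Kimura two-parameter model, d = −½ ln(1 − 2P − Q) − ¼ ln(1 − 2Q).
1 − 2P − Q = 0.195738, giving −½ ln(0.195738) = 0.815489.
1 − 2Q = 0.496448, giving −¼ ln(0.496448) = 0.175069.
d = 0.815489 + 0.175069 = 0.990558.
Under a molecular clock d = 2μt, so t = d/(2μ) = 0.990558 / (2 × 9.5 × 10^-8) = 5.21 million years.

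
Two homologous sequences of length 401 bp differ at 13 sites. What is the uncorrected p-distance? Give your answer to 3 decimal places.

p = 13/401 = 0.032418… ≈ 0.032 (to 3 d.p.).

0.032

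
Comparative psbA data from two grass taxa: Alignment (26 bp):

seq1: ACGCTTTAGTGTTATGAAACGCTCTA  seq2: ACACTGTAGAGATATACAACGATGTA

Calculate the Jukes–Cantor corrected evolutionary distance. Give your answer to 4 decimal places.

The sequences differ at 8 of 26 sites (3, 6, 10, 12, 16, 17, 22, 24), so p = 8/26 ≈ 0.307692.
d = −(3/4) ln(1 − 4p/3) = −0.75 ln(1 − 0.410256) = −0.75 ln(0.589744)
  = −0.75 × (-0.528067) = 0.396050 substitutions/site.

0.3961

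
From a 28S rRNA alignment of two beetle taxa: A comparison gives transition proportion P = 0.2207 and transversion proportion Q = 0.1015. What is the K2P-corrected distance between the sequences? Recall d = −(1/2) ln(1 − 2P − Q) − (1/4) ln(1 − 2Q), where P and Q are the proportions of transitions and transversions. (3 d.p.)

Under the Kimura two-parameter model, d = −½ ln(1 − 2P − Q) − ¼ ln(1 − 2Q).
1 − 2P − Q = 0.4571, giving −½ ln(0.4571) = 0.391427.
1 − 2Q = 0.797, giving −¼ ln(0.797) = 0.056725.
d = 0.391427 + 0.056725 = 0.448152.

0.448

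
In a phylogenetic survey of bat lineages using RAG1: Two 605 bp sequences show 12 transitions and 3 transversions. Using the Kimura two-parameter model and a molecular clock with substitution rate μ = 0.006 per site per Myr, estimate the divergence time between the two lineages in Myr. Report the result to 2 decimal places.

P = 12/605 ≈ 0.019835 and Q = 3/605 ≈ 0.004959.
Under the Kimura two-parameter model, d = −½ ln(1 − 2P − Q) − ¼ ln(1 − 2Q).
1 − 2P − Q = 0.955371, giving −½ ln(0.955371) = 0.022828.
1 − 2Q = 0.990082, giving −¼ ln(0.990082) = 0.002492.
d = 0.022828 + 0.002492 = 0.025320.
Under a molecular clock d = 2μt, so t = d/(2μ) = 0.025320 / (2 × 0.006) = 2.11 Myr.

2.11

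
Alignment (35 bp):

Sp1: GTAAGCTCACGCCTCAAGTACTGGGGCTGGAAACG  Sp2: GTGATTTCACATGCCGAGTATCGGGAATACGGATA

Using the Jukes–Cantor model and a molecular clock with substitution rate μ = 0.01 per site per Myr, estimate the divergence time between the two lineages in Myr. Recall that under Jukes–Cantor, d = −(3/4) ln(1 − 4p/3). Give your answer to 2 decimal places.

The sequences differ at 18 of 35 sites, so p = 18/35 ≈ 0.514286.
d = −(3/4) ln(1 − 4p/3) = −0.75 ln(1 − 0.685715) = −0.75 ln(0.314285)
  = −0.75 × (-1.157455) = 0.868091 substitutions/site.
Under a molecular clock d = 2μt, so t = d/(2μ) = 0.868091 / (2 × 0.01) = 43.40 Myr.

43.40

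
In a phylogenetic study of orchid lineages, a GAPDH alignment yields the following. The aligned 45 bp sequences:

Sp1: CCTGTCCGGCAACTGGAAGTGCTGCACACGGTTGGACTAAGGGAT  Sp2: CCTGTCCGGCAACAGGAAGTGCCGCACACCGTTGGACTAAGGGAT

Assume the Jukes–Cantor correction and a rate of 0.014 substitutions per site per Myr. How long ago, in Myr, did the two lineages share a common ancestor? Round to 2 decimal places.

2.49

The sequences differ at 3 of 45 sites (14, 23, 30), so p = 3/45 ≈ 0.066667.
d = −(3/4) ln(1 − 4p/3) = −0.75 ln(1 − 0.088889) = −0.75 ln(0.911111)
  = −0.75 × (-0.093091) = 0.069818 substitutions/site.
Under a molecular clock d = 2μt, so t = d/(2μ) = 0.069818 / (2 × 0.014) = 2.49 Myr.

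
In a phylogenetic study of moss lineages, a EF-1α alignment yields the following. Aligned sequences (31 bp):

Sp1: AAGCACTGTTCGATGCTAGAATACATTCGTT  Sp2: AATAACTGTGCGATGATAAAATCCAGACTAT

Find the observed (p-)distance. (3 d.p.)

The sequences differ at 10 of 31 positions (sites 3, 4, 10, 16, 19, 23, 26, 27, 29, 30).
p = 10/31 = 0.322580… ≈ 0.323 (to 3 d.p.).

0.323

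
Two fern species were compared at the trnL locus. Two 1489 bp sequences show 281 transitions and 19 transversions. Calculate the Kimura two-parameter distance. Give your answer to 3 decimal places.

0.254

P = 281/1489 ≈ 0.188717 and Q = 19/1489 ≈ 0.01276.
Under the Kimura two-parameter model, d = −½ ln(1 − 2P − Q) − ¼ ln(1 − 2Q).
1 − 2P − Q = 0.609806, giving −½ ln(0.609806) = 0.247307.
1 − 2Q = 0.97448, giving −¼ ln(0.97448) = 0.006463.
d = 0.247307 + 0.006463 = 0.253770.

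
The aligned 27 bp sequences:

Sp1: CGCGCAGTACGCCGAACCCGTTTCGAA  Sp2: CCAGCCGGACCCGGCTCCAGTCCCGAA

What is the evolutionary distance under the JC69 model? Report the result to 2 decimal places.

0.59

The sequences differ at 11 of 27 sites, so p = 11/27 ≈ 0.407407.
d = −(3/4) ln(1 − 4p/3) = −0.75 ln(1 − 0.543209) = −0.75 ln(0.456791)
  = −0.75 × (-0.783529) = 0.587647 substitutions/site.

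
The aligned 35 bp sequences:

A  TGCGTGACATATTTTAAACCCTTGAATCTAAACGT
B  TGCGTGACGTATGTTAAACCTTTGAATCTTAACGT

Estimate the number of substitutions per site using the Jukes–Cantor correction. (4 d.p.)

0.1240

The sequences differ at 4 of 35 sites (9, 13, 21, 30), so p = 4/35 ≈ 0.114286.
d = −(3/4) ln(1 − 4p/3) = −0.75 ln(1 − 0.152381) = −0.75 ln(0.847619)
  = −0.75 × (-0.165324) = 0.123993 substitutions/site.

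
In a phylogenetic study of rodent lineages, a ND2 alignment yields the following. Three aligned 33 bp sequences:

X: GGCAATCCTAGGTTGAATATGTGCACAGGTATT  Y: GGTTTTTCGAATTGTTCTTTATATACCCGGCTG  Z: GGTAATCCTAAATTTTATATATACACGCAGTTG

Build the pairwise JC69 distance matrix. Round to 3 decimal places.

X–Y: 20/33 sites differ → p ≈ 0.606061, d = −0.75 ln(1 − 0.808081) = 1.238011 ≈ 1.238.
X–Z: 13/33 sites differ → p ≈ 0.393939, d = −0.75 ln(1 − 0.525252) = 0.558728 ≈ 0.559.
Y–Z: 12/33 sites differ → p ≈ 0.363636, d = −0.75 ln(1 − 0.484848) = 0.497470 ≈ 0.497.

d(X,Y) = 1.238, d(X,Z) = 0.559, d(Y,Z) = 0.497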